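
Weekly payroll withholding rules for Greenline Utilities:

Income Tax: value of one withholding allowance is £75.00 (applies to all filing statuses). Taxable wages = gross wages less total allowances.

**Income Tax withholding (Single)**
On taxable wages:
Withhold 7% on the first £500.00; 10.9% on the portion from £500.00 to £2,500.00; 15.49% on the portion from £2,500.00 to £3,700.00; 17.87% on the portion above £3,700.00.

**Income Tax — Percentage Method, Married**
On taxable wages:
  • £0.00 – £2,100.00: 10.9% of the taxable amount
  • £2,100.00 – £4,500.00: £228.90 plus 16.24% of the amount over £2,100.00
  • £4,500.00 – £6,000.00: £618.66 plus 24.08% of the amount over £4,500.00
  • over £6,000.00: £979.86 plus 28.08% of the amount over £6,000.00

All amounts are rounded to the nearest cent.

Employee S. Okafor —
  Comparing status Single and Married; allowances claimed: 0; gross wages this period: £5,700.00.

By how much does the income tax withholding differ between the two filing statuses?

£111.34

Income Tax (Single): taxable = £5,700.00
  £438.88 + 17.87% × (£5,700.00 − £3,700.00) = £438.88 + 17.87% × £2,000.00 = £796.28
Income Tax (Married): taxable = £5,700.00
  £618.66 + 24.08% × (£5,700.00 − £4,500.00) = £618.66 + 24.08% × £1,200.00 = £907.62
Difference: |£796.28 − £907.62| = £111.34 (higher under Married)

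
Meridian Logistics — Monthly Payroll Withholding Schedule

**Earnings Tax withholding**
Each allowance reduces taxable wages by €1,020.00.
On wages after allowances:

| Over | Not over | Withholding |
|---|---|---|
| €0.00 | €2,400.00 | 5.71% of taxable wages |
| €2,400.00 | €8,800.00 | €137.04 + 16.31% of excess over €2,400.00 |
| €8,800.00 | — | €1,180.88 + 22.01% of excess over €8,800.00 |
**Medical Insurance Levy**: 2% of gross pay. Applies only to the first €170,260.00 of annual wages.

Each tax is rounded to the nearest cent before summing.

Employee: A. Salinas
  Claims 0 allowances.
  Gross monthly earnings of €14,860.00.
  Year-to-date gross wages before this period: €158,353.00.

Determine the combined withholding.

Earnings Tax: taxable = €14,860.00
  €1,180.88 + 22.01% × (€14,860.00 − €8,800.00) = €1,180.88 + 22.01% × €6,060.00 = €2,514.69
Medical Insurance Levy: cap €170,260.00 − YTD €158,353.00 = €11,907.00 subject; 2% × €11,907.00 = €238.14
Total: €2,514.69 + €238.14 = €2,752.83

€2,752.83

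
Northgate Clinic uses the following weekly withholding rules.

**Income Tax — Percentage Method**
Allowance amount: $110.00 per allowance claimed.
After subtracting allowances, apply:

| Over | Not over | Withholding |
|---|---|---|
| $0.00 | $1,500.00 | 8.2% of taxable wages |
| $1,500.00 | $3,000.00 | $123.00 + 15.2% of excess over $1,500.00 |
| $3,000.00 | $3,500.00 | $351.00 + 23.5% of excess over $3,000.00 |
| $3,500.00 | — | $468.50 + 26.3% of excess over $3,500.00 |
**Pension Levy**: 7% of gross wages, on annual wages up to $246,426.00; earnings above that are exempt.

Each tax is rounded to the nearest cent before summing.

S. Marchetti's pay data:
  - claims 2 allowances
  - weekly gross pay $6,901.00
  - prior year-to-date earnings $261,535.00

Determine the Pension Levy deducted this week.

$0.00

Pension Levy: YTD $261,535.00 ≥ cap $246,426.00 → $0.00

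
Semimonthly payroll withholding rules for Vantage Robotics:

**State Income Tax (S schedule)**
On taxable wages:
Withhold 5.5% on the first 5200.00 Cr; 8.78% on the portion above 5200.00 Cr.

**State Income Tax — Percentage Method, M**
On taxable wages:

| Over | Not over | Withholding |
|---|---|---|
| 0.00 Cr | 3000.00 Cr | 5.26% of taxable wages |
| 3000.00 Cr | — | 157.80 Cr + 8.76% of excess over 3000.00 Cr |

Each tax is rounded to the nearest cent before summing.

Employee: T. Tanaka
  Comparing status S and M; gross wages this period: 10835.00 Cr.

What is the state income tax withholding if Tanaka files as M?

State Income Tax (M): taxable = 10835.00 Cr
  157.80 Cr + 8.76% × (10835.00 Cr − 3000.00 Cr) = 157.80 Cr + 8.76% × 7835.00 Cr = 844.15 Cr

844.15 Cr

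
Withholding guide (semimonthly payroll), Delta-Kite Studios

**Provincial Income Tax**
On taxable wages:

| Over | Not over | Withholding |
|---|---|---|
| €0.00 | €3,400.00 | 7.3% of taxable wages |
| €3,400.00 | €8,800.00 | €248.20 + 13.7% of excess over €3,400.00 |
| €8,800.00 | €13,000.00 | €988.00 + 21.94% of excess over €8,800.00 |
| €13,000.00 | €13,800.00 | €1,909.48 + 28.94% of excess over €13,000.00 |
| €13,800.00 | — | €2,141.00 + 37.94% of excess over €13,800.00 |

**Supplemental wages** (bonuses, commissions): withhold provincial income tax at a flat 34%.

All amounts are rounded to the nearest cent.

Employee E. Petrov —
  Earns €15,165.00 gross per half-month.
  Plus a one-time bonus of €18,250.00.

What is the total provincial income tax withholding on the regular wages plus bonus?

Provincial Income Tax: taxable = €15,165.00
  €2,141.00 + 37.94% × (€15,165.00 − €13,800.00) = €2,141.00 + 37.94% × €1,365.00 = €2,658.88
Supplemental (34% flat on bonus): 34% × €18,250.00 = €6,205.00
Total provincial income tax: €2,658.88 + €6,205.00 = €8,863.88

€8,863.88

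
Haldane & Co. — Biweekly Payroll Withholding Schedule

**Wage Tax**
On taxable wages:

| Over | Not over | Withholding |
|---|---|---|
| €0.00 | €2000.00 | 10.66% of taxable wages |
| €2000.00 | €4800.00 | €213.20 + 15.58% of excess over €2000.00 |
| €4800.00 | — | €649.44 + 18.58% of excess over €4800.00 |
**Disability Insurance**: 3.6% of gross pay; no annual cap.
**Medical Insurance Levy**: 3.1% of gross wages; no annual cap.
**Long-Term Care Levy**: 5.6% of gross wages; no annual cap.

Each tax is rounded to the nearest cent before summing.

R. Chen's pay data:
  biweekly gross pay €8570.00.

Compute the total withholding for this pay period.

Wage Tax: taxable = €8570.00
  €649.44 + 18.58% × (€8570.00 − €4800.00) = €649.44 + 18.58% × €3770.00 = €1349.91
Disability Insurance: 3.6% × €8570.00 = €308.52
Medical Insurance Levy: 3.1% × €8570.00 = €265.67
Long-Term Care Levy: 5.6% × €8570.00 = €479.92
Total: €1349.91 + €308.52 + €265.67 + €479.92 = €2404.02

€2404.02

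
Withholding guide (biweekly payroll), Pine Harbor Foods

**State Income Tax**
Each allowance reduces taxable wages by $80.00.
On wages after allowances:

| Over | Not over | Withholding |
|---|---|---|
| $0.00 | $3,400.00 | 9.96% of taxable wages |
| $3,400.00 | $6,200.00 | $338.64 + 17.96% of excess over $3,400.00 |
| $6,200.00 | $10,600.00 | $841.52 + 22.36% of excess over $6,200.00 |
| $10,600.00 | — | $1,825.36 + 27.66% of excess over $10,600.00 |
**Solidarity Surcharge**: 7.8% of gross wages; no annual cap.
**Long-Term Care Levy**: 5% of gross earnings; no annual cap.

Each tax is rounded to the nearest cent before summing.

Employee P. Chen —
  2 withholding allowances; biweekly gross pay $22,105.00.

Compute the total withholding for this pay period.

$7,792.83

State Income Tax: taxable = $22,105.00 − 2×$80.00 = $21,945.00
  $1,825.36 + 27.66% × ($21,945.00 − $10,600.00) = $1,825.36 + 27.66% × $11,345.00 = $4,963.39
Solidarity Surcharge: 7.8% × $22,105.00 = $1,724.19
Long-Term Care Levy: 5% × $22,105.00 = $1,105.25
Total: $4,963.39 + $1,724.19 + $1,105.25 = $7,792.83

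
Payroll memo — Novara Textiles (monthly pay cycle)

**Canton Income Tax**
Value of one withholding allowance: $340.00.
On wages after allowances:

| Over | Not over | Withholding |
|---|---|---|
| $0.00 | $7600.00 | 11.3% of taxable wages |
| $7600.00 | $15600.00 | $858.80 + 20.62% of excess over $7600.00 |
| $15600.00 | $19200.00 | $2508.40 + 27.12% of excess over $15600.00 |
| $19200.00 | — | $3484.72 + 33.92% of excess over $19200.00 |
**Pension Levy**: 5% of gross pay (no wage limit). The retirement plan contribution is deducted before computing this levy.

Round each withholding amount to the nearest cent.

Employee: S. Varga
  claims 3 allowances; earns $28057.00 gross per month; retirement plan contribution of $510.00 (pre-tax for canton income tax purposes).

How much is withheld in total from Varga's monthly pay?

$7347.39

Canton Income Tax: taxable = $28057.00 − $510.00 − 3×$340.00 = $26527.00
  $3484.72 + 33.92% × ($26527.00 − $19200.00) = $3484.72 + 33.92% × $7327.00 = $5970.04
Pension Levy: 5% × $27547.00 = $1377.35
Total: $5970.04 + $1377.35 = $7347.39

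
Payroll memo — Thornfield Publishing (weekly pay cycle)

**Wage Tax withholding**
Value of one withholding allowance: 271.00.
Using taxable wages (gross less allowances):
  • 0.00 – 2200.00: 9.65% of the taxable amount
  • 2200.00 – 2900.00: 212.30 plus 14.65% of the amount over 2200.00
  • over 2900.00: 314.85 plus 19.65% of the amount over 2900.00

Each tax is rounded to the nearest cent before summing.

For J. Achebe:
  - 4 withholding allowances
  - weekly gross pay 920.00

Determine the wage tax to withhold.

0.00

Wage Tax: taxable = 920.00 − 4×271.00 = -164.00
  Taxable ≤ 0 → 0.00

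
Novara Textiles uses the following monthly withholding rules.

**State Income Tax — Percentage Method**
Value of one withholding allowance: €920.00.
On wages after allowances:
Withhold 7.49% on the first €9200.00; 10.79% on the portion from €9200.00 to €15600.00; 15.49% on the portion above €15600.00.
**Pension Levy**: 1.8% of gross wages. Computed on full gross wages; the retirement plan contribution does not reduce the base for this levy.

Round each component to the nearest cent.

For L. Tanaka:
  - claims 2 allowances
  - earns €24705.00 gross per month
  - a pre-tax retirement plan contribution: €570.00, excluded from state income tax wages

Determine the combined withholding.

State Income Tax: taxable = €24705.00 − €570.00 − 2×€920.00 = €22295.00
  €1379.64 + 15.49% × (€22295.00 − €15600.00) = €1379.64 + 15.49% × €6695.00 = €2416.70
Pension Levy: 1.8% × €24705.00 = €444.69
Total: €2416.70 + €444.69 = €2861.39

€2861.39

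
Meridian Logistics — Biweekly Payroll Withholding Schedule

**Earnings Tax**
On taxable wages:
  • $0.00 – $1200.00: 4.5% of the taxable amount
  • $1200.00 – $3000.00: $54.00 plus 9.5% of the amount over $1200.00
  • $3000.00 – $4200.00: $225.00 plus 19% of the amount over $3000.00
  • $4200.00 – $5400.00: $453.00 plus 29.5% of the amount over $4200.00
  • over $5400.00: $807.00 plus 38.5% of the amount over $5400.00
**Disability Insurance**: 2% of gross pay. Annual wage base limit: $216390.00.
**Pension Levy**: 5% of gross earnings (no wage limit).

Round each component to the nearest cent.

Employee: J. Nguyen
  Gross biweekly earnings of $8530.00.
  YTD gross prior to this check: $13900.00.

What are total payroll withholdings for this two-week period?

$2609.15

Earnings Tax: taxable = $8530.00
  $807.00 + 38.5% × ($8530.00 − $5400.00) = $807.00 + 38.5% × $3130.00 = $2012.05
Disability Insurance: 2% × $8530.00 = $170.60
Pension Levy: 5% × $8530.00 = $426.50
Total: $2012.05 + $170.60 + $426.50 = $2609.15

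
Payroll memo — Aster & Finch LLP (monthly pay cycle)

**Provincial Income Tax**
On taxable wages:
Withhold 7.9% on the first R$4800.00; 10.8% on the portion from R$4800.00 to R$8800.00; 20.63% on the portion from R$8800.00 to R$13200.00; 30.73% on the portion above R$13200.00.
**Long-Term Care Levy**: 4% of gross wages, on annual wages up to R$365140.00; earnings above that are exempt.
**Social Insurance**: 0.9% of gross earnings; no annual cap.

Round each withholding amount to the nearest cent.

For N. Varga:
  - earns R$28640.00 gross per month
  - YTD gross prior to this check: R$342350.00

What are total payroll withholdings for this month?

Provincial Income Tax: taxable = R$28640.00
  R$1718.92 + 30.73% × (R$28640.00 − R$13200.00) = R$1718.92 + 30.73% × R$15440.00 = R$6463.63
Long-Term Care Levy: cap R$365140.00 − YTD R$342350.00 = R$22790.00 subject; 4% × R$22790.00 = R$911.60
Social Insurance: 0.9% × R$28640.00 = R$257.76
Total: R$6463.63 + R$911.60 + R$257.76 = R$7632.99

R$7632.99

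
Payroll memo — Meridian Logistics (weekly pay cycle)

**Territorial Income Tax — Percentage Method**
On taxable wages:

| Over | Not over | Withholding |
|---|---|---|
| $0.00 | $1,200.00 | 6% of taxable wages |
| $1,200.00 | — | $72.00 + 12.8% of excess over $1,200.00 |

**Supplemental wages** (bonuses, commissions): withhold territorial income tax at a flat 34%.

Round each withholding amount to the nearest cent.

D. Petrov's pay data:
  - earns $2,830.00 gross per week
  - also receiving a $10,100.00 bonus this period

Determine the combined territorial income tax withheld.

$3,714.64

Territorial Income Tax: taxable = $2,830.00
  $72.00 + 12.8% × ($2,830.00 − $1,200.00) = $72.00 + 12.8% × $1,630.00 = $280.64
Supplemental (34% flat on bonus): 34% × $10,100.00 = $3,434.00
Total territorial income tax: $280.64 + $3,434.00 = $3,714.64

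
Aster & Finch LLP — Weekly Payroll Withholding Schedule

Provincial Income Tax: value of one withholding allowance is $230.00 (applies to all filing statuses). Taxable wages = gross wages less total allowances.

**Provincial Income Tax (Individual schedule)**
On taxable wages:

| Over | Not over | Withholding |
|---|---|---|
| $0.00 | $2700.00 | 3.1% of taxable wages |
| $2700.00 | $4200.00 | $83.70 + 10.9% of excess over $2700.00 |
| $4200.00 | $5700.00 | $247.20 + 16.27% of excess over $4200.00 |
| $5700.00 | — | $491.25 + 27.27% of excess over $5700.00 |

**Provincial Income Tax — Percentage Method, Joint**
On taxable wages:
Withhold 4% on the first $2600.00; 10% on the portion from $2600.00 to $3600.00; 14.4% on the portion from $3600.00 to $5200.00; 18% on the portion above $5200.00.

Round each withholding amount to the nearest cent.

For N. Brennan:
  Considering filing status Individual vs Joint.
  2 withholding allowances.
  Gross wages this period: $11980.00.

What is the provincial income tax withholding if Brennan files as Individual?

Provincial Income Tax (Individual): taxable = $11980.00 − 2×$230.00 = $11520.00
  $491.25 + 27.27% × ($11520.00 − $5700.00) = $491.25 + 27.27% × $5820.00 = $2078.36

$2078.36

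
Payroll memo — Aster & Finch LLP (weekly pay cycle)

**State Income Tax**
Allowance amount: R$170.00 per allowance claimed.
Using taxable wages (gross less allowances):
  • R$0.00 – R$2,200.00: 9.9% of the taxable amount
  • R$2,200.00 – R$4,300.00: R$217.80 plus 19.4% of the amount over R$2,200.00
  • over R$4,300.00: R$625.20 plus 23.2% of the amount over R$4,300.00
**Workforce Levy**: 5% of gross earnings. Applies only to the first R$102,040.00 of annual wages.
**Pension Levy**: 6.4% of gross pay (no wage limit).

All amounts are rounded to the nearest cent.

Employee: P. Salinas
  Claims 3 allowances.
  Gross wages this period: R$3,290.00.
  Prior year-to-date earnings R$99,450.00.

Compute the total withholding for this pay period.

R$670.38

State Income Tax: taxable = R$3,290.00 − 3×R$170.00 = R$2,780.00
  R$217.80 + 19.4% × (R$2,780.00 − R$2,200.00) = R$217.80 + 19.4% × R$580.00 = R$330.32
Workforce Levy: cap R$102,040.00 − YTD R$99,450.00 = R$2,590.00 subject; 5% × R$2,590.00 = R$129.50
Pension Levy: 6.4% × R$3,290.00 = R$210.56
Total: R$330.32 + R$129.50 + R$210.56 = R$670.38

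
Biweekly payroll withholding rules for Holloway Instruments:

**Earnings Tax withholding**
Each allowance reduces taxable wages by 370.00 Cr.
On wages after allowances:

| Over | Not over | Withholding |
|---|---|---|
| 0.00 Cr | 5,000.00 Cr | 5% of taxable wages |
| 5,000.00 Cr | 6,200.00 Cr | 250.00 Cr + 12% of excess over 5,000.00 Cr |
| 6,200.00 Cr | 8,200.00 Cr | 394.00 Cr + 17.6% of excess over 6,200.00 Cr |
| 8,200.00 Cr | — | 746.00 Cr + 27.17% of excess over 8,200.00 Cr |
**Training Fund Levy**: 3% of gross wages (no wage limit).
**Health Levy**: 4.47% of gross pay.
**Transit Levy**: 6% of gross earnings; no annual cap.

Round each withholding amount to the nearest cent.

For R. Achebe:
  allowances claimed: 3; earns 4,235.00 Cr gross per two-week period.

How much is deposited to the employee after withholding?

Earnings Tax: taxable = 4,235.00 Cr − 3×370.00 Cr = 3,125.00 Cr
  5% × 3,125.00 Cr = 156.25 Cr
Training Fund Levy: 3% × 4,235.00 Cr = 127.05 Cr
Health Levy: 4.47% × 4,235.00 Cr = 189.30 Cr
Transit Levy: 6% × 4,235.00 Cr = 254.10 Cr
Total withheld: 156.25 Cr + 127.05 Cr + 189.30 Cr + 254.10 Cr = 726.70 Cr
Net pay: 4,235.00 Cr − 726.70 Cr = 3,508.30 Cr

3,508.30 Cr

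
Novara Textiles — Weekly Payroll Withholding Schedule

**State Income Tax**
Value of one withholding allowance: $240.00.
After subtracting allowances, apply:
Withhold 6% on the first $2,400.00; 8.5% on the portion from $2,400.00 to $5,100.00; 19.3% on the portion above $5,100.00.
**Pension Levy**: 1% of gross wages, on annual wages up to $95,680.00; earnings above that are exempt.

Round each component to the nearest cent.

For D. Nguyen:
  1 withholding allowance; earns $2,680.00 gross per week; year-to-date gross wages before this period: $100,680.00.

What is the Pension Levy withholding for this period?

$0.00

Pension Levy: YTD $100,680.00 ≥ cap $95,680.00 → $0.00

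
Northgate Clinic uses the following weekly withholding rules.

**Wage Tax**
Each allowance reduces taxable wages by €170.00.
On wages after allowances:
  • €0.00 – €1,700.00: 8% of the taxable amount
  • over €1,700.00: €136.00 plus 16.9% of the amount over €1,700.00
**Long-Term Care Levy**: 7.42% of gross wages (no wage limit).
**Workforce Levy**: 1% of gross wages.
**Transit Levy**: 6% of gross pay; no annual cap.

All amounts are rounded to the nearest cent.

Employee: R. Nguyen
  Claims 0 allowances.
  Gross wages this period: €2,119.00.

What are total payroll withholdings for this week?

Wage Tax: taxable = €2,119.00
  €136.00 + 16.9% × (€2,119.00 − €1,700.00) = €136.00 + 16.9% × €419.00 = €206.81
Long-Term Care Levy: 7.42% × €2,119.00 = €157.23
Workforce Levy: 1% × €2,119.00 = €21.19
Transit Levy: 6% × €2,119.00 = €127.14
Total: €206.81 + €157.23 + €21.19 + €127.14 = €512.37

€512.37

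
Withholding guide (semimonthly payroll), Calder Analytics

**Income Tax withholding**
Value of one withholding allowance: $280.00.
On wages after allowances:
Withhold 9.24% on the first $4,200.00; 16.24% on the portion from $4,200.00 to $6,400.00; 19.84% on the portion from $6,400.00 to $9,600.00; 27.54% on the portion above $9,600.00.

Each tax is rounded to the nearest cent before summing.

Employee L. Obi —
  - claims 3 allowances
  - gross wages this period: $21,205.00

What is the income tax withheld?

$4,344.92

Income Tax: taxable = $21,205.00 − 3×$280.00 = $20,365.00
  $1,380.24 + 27.54% × ($20,365.00 − $9,600.00) = $1,380.24 + 27.54% × $10,765.00 = $4,344.92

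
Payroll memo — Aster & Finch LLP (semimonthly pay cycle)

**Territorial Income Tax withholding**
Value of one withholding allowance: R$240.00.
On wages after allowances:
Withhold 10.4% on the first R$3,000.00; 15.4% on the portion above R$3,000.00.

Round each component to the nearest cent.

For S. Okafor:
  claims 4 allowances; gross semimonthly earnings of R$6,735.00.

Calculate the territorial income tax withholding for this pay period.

R$739.35

Territorial Income Tax: taxable = R$6,735.00 − 4×R$240.00 = R$5,775.00
  R$312.00 + 15.4% × (R$5,775.00 − R$3,000.00) = R$312.00 + 15.4% × R$2,775.00 = R$739.35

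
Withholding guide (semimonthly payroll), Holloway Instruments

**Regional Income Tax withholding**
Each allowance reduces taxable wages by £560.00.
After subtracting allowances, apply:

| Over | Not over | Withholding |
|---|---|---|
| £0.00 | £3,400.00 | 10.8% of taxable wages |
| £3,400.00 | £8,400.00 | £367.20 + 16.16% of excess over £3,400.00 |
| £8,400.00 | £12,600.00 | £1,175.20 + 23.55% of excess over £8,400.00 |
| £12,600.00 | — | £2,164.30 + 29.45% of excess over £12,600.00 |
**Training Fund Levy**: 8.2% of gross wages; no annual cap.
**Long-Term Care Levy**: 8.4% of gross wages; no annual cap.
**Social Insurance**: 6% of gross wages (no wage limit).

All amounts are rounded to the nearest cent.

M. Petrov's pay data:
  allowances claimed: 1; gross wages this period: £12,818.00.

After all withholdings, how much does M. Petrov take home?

£7,837.37

Regional Income Tax: taxable = £12,818.00 − 1×£560.00 = £12,258.00
  £1,175.20 + 23.55% × (£12,258.00 − £8,400.00) = £1,175.20 + 23.55% × £3,858.00 = £2,083.76
Training Fund Levy: 8.2% × £12,818.00 = £1,051.08
Long-Term Care Levy: 8.4% × £12,818.00 = £1,076.71
Social Insurance: 6% × £12,818.00 = £769.08
Total withheld: £2,083.76 + £1,051.08 + £1,076.71 + £769.08 = £4,980.63
Net pay: £12,818.00 − £4,980.63 = £7,837.37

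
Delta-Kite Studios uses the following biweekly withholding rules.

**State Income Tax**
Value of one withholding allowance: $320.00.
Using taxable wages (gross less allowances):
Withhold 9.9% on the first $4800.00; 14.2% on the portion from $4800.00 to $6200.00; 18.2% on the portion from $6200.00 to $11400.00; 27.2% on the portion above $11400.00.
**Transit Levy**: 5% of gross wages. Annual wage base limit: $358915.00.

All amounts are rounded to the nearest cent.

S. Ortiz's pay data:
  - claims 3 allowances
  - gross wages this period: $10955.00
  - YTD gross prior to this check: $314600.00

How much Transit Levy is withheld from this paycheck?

Transit Levy: 5% × $10955.00 = $547.75

$547.75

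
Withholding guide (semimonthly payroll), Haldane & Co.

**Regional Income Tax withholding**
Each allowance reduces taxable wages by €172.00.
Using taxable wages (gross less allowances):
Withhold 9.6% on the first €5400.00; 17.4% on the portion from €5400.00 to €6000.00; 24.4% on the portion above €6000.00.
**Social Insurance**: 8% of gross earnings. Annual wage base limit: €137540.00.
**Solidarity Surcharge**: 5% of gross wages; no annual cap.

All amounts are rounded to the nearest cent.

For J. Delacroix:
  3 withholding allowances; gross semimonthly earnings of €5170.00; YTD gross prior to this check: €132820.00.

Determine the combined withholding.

€1082.88

Regional Income Tax: taxable = €5170.00 − 3×€172.00 = €4654.00
  9.6% × €4654.00 = €446.78
Social Insurance: cap €137540.00 − YTD €132820.00 = €4720.00 subject; 8% × €4720.00 = €377.60
Solidarity Surcharge: 5% × €5170.00 = €258.50
Total: €446.78 + €377.60 + €258.50 = €1082.88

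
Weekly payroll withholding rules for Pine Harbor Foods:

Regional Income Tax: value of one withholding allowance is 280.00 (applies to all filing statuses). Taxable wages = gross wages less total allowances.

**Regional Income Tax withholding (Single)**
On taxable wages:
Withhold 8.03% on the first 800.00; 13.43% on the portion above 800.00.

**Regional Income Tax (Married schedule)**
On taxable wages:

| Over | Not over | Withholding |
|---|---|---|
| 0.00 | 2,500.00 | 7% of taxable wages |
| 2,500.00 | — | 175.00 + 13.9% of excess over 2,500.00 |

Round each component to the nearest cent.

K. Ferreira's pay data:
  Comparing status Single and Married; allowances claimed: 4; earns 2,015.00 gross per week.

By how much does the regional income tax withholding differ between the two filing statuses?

14.35

Regional Income Tax (Single): taxable = 2,015.00 − 4×280.00 = 895.00
  64.24 + 13.43% × (895.00 − 800.00) = 64.24 + 13.43% × 95.00 = 77.00
Regional Income Tax (Married): taxable = 2,015.00 − 4×280.00 = 895.00
  7% × 895.00 = 62.65
Difference: |77.00 − 62.65| = 14.35 (higher under Single)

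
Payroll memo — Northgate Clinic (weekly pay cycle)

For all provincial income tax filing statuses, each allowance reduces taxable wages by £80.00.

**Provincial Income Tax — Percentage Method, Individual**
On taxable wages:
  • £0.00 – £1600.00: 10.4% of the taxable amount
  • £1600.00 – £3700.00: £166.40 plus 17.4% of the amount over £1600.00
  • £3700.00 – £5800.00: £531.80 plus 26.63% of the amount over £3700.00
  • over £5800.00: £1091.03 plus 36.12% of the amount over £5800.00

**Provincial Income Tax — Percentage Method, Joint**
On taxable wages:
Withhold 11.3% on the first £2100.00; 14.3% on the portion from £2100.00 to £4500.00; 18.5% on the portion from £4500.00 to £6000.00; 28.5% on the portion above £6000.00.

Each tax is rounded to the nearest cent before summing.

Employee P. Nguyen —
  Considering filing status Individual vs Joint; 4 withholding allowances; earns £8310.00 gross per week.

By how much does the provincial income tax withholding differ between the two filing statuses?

£456.91

Provincial Income Tax (Individual): taxable = £8310.00 − 4×£80.00 = £7990.00
  £1091.03 + 36.12% × (£7990.00 − £5800.00) = £1091.03 + 36.12% × £2190.00 = £1882.06
Provincial Income Tax (Joint): taxable = £8310.00 − 4×£80.00 = £7990.00
  £858.00 + 28.5% × (£7990.00 − £6000.00) = £858.00 + 28.5% × £1990.00 = £1425.15
Difference: |£1882.06 − £1425.15| = £456.91 (higher under Individual)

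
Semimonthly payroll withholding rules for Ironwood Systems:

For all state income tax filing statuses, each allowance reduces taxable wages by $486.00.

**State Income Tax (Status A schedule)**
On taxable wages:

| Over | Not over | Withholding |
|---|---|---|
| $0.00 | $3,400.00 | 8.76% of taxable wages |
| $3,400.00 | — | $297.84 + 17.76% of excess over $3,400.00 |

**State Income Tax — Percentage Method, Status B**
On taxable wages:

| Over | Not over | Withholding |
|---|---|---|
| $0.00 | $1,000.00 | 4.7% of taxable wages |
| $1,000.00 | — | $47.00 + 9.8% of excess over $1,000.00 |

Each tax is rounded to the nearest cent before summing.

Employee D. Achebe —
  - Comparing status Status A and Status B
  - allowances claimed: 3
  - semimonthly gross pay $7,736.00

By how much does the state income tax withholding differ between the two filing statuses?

$244.73

State Income Tax (Status A): taxable = $7,736.00 − 3×$486.00 = $6,278.00
  $297.84 + 17.76% × ($6,278.00 − $3,400.00) = $297.84 + 17.76% × $2,878.00 = $808.97
State Income Tax (Status B): taxable = $7,736.00 − 3×$486.00 = $6,278.00
  $47.00 + 9.8% × ($6,278.00 − $1,000.00) = $47.00 + 9.8% × $5,278.00 = $564.24
Difference: |$808.97 − $564.24| = $244.73 (higher under Status A)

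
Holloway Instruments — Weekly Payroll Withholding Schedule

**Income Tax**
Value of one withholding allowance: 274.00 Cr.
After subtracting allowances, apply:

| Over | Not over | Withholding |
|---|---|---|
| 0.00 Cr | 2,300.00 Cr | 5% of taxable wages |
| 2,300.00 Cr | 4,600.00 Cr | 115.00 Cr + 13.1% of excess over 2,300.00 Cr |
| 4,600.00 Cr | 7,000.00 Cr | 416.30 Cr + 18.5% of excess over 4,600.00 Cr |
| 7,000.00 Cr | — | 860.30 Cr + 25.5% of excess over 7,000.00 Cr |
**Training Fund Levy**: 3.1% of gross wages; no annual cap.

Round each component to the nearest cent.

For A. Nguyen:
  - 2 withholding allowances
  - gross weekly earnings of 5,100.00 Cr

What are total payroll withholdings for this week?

568.11 Cr

Income Tax: taxable = 5,100.00 Cr − 2×274.00 Cr = 4,552.00 Cr
  115.00 Cr + 13.1% × (4,552.00 Cr − 2,300.00 Cr) = 115.00 Cr + 13.1% × 2,252.00 Cr = 410.01 Cr
Training Fund Levy: 3.1% × 5,100.00 Cr = 158.10 Cr
Total: 410.01 Cr + 158.10 Cr = 568.11 Cr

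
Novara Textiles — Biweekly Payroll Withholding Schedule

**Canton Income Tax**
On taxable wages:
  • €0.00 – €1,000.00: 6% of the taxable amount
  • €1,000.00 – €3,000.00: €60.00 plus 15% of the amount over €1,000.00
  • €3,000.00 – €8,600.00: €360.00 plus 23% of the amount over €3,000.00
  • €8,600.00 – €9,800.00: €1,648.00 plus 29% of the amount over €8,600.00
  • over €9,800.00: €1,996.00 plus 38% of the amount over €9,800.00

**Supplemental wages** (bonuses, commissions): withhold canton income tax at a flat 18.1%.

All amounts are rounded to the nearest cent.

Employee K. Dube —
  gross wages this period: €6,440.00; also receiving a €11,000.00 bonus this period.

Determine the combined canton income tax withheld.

€3,142.20

Canton Income Tax: taxable = €6,440.00
  €360.00 + 23% × (€6,440.00 − €3,000.00) = €360.00 + 23% × €3,440.00 = €1,151.20
Supplemental (18.1% flat on bonus): 18.1% × €11,000.00 = €1,991.00
Total canton income tax: €1,151.20 + €1,991.00 = €3,142.20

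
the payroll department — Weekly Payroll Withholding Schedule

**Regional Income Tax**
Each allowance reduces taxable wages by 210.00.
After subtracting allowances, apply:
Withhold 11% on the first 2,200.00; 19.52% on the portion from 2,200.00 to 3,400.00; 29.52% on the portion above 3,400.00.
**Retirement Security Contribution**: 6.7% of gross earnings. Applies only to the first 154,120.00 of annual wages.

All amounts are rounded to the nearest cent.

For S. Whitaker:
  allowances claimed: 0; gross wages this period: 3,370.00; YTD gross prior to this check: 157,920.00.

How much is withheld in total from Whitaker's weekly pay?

Regional Income Tax: taxable = 3,370.00
  242.00 + 19.52% × (3,370.00 − 2,200.00) = 242.00 + 19.52% × 1,170.00 = 470.38
Retirement Security Contribution: YTD 157,920.00 ≥ cap 154,120.00 → 0.00
Total: 470.38 + 0.00 = 470.38

470.38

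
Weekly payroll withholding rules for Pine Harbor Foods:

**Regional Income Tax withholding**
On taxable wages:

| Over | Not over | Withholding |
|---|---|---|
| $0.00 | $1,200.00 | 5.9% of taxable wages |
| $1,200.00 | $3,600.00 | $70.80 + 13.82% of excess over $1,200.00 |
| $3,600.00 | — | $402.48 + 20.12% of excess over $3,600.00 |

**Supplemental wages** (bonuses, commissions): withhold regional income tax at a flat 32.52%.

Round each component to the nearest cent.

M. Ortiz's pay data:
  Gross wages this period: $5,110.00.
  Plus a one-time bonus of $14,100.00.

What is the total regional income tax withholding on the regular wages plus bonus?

Regional Income Tax: taxable = $5,110.00
  $402.48 + 20.12% × ($5,110.00 − $3,600.00) = $402.48 + 20.12% × $1,510.00 = $706.29
Supplemental (32.52% flat on bonus): 32.52% × $14,100.00 = $4,585.32
Total regional income tax: $706.29 + $4,585.32 = $5,291.61

$5,291.61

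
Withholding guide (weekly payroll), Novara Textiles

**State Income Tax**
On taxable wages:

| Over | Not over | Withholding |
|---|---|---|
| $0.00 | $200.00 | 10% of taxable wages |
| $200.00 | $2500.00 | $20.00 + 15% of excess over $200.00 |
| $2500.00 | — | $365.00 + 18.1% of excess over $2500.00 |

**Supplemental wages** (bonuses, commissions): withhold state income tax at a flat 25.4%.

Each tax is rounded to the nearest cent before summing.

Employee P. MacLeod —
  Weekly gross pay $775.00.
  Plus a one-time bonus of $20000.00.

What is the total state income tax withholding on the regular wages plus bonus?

$5186.25

State Income Tax: taxable = $775.00
  $20.00 + 15% × ($775.00 − $200.00) = $20.00 + 15% × $575.00 = $106.25
Supplemental (25.4% flat on bonus): 25.4% × $20000.00 = $5080.00
Total state income tax: $106.25 + $5080.00 = $5186.25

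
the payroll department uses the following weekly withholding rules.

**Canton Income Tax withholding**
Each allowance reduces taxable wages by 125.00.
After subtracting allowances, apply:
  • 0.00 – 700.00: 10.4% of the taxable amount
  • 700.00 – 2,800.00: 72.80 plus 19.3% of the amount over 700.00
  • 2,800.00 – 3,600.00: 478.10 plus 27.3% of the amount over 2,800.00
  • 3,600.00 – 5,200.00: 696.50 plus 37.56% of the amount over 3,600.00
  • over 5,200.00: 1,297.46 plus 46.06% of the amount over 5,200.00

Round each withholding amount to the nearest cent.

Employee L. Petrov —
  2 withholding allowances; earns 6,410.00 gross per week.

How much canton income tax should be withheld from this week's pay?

1,739.64

Canton Income Tax: taxable = 6,410.00 − 2×125.00 = 6,160.00
  1,297.46 + 46.06% × (6,160.00 − 5,200.00) = 1,297.46 + 46.06% × 960.00 = 1,739.64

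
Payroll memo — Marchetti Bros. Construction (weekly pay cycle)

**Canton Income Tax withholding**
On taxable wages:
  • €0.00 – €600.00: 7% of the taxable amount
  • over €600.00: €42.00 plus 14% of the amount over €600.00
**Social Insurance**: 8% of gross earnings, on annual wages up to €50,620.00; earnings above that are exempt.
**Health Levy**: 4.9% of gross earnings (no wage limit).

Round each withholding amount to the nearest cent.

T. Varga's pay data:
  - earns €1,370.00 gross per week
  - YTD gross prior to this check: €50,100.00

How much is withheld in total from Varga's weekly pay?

€258.53

Canton Income Tax: taxable = €1,370.00
  €42.00 + 14% × (€1,370.00 − €600.00) = €42.00 + 14% × €770.00 = €149.80
Social Insurance: cap €50,620.00 − YTD €50,100.00 = €520.00 subject; 8% × €520.00 = €41.60
Health Levy: 4.9% × €1,370.00 = €67.13
Total: €149.80 + €41.60 + €67.13 = €258.53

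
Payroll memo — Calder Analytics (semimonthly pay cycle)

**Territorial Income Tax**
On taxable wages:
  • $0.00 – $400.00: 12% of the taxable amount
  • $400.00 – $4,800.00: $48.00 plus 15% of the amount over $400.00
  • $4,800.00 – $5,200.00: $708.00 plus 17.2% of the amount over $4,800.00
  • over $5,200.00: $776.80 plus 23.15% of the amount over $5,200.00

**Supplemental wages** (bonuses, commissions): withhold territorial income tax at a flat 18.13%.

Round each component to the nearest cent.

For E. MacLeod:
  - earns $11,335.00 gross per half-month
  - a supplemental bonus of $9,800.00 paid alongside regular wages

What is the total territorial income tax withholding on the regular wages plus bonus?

$3,973.79

Territorial Income Tax: taxable = $11,335.00
  $776.80 + 23.15% × ($11,335.00 − $5,200.00) = $776.80 + 23.15% × $6,135.00 = $2,197.05
Supplemental (18.13% flat on bonus): 18.13% × $9,800.00 = $1,776.74
Total territorial income tax: $2,197.05 + $1,776.74 = $3,973.79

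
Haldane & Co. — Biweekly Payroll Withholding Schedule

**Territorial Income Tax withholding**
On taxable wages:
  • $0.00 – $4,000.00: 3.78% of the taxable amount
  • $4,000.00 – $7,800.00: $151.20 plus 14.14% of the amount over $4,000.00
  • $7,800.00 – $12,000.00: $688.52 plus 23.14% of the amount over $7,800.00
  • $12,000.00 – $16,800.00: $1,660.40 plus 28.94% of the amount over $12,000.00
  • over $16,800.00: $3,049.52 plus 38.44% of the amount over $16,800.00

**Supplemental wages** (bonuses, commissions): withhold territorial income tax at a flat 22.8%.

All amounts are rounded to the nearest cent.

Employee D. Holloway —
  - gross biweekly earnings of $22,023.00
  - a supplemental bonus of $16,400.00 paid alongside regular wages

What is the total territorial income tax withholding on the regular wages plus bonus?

$8,796.44

Territorial Income Tax: taxable = $22,023.00
  $3,049.52 + 38.44% × ($22,023.00 − $16,800.00) = $3,049.52 + 38.44% × $5,223.00 = $5,057.24
Supplemental (22.8% flat on bonus): 22.8% × $16,400.00 = $3,739.20
Total territorial income tax: $5,057.24 + $3,739.20 = $8,796.44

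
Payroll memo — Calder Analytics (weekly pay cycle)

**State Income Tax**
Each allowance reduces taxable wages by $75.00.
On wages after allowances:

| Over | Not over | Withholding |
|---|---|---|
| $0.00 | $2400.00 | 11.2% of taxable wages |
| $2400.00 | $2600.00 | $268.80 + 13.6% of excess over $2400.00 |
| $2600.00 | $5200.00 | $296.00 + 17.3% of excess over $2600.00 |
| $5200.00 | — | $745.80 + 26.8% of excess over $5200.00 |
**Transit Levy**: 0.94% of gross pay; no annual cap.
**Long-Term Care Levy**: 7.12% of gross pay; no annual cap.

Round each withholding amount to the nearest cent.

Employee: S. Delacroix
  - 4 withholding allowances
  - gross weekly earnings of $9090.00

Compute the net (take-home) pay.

$6649.42

State Income Tax: taxable = $9090.00 − 4×$75.00 = $8790.00
  $745.80 + 26.8% × ($8790.00 − $5200.00) = $745.80 + 26.8% × $3590.00 = $1707.92
Transit Levy: 0.94% × $9090.00 = $85.45
Long-Term Care Levy: 7.12% × $9090.00 = $647.21
Total withheld: $1707.92 + $85.45 + $647.21 = $2440.58
Net pay: $9090.00 − $2440.58 = $6649.42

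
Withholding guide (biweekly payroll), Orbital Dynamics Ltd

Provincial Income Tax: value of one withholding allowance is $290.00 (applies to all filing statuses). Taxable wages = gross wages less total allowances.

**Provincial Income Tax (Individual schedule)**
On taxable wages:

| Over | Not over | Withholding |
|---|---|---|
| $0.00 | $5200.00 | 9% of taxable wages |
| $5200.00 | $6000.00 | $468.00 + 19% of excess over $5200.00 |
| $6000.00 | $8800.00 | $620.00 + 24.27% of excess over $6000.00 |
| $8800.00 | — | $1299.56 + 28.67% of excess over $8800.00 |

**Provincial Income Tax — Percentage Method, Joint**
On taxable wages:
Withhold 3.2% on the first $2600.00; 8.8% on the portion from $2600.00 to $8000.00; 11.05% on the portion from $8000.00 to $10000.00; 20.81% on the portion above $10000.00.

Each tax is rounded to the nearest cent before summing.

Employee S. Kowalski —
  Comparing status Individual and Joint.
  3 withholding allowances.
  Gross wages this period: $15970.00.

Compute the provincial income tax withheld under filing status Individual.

$3105.77

Provincial Income Tax (Individual): taxable = $15970.00 − 3×$290.00 = $15100.00
  $1299.56 + 28.67% × ($15100.00 − $8800.00) = $1299.56 + 28.67% × $6300.00 = $3105.77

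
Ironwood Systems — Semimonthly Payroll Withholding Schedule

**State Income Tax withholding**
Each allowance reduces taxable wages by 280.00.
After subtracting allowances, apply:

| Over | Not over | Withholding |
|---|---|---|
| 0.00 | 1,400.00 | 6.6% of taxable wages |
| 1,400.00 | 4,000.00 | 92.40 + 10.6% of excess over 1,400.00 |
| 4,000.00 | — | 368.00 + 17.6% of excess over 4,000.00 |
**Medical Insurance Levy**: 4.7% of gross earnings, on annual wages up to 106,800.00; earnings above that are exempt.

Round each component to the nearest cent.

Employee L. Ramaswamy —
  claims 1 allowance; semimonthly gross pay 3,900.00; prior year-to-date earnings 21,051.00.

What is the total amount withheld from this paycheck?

State Income Tax: taxable = 3,900.00 − 1×280.00 = 3,620.00
  92.40 + 10.6% × (3,620.00 − 1,400.00) = 92.40 + 10.6% × 2,220.00 = 327.72
Medical Insurance Levy: 4.7% × 3,900.00 = 183.30
Total: 327.72 + 183.30 = 511.02

511.02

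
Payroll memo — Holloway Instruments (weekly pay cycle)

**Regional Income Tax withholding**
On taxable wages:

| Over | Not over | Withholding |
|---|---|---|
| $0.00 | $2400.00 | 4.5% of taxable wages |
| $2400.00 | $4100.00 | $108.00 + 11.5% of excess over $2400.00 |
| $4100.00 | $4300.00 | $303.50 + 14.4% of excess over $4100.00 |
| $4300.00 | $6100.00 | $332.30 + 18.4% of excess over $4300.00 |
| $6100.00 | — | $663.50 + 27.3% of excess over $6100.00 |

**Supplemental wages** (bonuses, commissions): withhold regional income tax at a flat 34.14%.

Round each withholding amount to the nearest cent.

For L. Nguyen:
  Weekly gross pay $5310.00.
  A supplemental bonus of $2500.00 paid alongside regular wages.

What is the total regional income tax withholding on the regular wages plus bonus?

$1371.64

Regional Income Tax: taxable = $5310.00
  $332.30 + 18.4% × ($5310.00 − $4300.00) = $332.30 + 18.4% × $1010.00 = $518.14
Supplemental (34.14% flat on bonus): 34.14% × $2500.00 = $853.50
Total regional income tax: $518.14 + $853.50 = $1371.64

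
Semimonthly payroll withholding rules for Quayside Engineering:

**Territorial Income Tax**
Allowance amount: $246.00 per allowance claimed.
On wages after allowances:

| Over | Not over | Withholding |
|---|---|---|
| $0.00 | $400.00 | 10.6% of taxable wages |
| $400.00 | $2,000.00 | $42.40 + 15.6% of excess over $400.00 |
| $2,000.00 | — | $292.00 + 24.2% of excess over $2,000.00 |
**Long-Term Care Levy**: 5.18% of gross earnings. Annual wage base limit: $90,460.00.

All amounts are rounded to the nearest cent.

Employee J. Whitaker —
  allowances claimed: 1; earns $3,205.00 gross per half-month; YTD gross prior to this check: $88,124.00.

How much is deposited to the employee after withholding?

Territorial Income Tax: taxable = $3,205.00 − 1×$246.00 = $2,959.00
  $292.00 + 24.2% × ($2,959.00 − $2,000.00) = $292.00 + 24.2% × $959.00 = $524.08
Long-Term Care Levy: cap $90,460.00 − YTD $88,124.00 = $2,336.00 subject; 5.18% × $2,336.00 = $121.00
Total withheld: $524.08 + $121.00 = $645.08
Net pay: $3,205.00 − $645.08 = $2,559.92

$2,559.92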